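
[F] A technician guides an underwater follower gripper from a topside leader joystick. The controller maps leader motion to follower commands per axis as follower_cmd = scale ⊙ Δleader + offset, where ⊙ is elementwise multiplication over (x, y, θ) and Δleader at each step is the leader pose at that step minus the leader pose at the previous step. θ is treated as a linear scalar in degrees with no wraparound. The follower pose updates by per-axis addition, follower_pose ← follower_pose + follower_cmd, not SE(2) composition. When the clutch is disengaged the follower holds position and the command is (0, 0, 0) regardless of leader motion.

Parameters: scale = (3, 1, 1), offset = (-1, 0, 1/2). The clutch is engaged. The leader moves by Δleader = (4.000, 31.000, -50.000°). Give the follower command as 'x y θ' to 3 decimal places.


11.000 31.000 -49.500

axis x: 3·4.000 + -1 = 11.000
axis y: 1·31.000 + 0 = 31.000
axis θ: 1·-50.000 + 1/2 = -49.500


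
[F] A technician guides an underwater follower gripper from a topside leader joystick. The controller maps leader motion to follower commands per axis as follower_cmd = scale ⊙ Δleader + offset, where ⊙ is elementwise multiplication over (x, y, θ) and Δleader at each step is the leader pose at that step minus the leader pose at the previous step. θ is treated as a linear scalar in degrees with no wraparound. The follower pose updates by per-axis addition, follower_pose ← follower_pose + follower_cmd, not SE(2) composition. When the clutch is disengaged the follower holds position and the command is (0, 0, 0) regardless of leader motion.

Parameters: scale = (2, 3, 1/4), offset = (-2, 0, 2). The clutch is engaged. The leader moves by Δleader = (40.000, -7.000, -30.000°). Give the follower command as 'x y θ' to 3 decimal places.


78.000 -21.000 -5.500

axis x: 2·40.000 + -2 = 78.000
axis y: 3·-7.000 + 0 = -21.000
axis θ: 1/4·-30.000 + 2 = -5.500


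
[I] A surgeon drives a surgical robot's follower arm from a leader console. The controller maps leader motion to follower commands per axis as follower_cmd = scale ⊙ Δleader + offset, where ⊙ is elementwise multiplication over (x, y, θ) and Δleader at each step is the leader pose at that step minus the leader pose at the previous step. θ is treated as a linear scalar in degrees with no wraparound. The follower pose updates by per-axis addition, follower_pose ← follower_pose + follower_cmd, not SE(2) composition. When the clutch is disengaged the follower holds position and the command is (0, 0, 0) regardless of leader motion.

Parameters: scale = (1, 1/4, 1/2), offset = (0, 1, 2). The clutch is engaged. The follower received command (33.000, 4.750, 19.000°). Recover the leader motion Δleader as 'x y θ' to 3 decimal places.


axis x: (33.000 − 0) / (1) = 33.000
axis y: (4.750 − 1) / (1/4) = 15.000
axis θ: (19.000 − 2) / (1/2) = 34.000

33.000 15.000 34.000


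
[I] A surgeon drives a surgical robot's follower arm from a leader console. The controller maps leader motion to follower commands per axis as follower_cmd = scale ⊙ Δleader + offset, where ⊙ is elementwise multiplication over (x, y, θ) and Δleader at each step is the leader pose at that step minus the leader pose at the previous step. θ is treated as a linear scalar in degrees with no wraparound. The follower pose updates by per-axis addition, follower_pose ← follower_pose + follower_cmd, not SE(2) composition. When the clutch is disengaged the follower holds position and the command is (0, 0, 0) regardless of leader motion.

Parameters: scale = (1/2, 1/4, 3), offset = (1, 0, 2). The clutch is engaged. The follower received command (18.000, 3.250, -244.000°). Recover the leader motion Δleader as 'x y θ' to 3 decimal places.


34.000 13.000 -82.000

axis x: (18.000 − 1) / (1/2) = 34.000
axis y: (3.250 − 0) / (1/4) = 13.000
axis θ: (-244.000 − 2) / (3) = -82.000


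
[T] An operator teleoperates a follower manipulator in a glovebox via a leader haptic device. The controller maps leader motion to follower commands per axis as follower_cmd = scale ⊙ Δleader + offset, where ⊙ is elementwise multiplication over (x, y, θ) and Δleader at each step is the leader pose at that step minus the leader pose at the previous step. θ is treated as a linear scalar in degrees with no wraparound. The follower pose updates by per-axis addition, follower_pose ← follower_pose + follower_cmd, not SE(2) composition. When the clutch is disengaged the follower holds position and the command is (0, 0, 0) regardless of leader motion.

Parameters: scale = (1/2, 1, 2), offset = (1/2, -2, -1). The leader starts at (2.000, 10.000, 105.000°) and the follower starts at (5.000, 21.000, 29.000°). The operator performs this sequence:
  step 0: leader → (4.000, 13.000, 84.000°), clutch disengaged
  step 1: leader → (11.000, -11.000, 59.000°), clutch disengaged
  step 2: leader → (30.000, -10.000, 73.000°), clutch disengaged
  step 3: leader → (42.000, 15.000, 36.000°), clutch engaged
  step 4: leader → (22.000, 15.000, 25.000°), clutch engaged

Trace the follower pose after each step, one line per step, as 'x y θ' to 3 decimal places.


5.000 21.000 29.000
5.000 21.000 29.000
5.000 21.000 29.000
11.500 44.000 -46.000
2.000 42.000 -69.000

step 0: Δleader=(2.000, 3.000, -21.000°), disengaged; cmd=(0,0,0) → follower holds at (5.000, 21.000, 29.000°)
step 1: Δleader=(7.000, -24.000, -25.000°), disengaged; cmd=(0,0,0) → follower holds at (5.000, 21.000, 29.000°)
step 2: Δleader=(19.000, 1.000, 14.000°), disengaged; cmd=(0,0,0) → follower holds at (5.000, 21.000, 29.000°)
step 3: Δleader=(12.000, 25.000, -37.000°), engaged; cmd=(6.500, 23.000, -75.000°) → follower=(11.500, 44.000, -46.000°)
step 4: Δleader=(-20.000, 0.000, -11.000°), engaged; cmd=(-9.500, -2.000, -23.000°) → follower=(2.000, 42.000, -69.000°)


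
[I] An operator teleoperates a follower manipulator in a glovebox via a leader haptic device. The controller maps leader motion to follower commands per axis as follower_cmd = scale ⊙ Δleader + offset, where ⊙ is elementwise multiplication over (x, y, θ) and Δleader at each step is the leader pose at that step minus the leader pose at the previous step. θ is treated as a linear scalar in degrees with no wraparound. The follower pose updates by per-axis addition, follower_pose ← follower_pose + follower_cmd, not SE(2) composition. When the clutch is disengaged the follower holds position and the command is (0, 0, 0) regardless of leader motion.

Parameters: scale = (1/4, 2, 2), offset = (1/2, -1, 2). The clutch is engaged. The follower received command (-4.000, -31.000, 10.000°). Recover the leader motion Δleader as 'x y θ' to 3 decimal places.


axis x: (-4.000 − 1/2) / (1/4) = -18.000
axis y: (-31.000 − -1) / (2) = -15.000
axis θ: (10.000 − 2) / (2) = 4.000

-18.000 -15.000 4.000


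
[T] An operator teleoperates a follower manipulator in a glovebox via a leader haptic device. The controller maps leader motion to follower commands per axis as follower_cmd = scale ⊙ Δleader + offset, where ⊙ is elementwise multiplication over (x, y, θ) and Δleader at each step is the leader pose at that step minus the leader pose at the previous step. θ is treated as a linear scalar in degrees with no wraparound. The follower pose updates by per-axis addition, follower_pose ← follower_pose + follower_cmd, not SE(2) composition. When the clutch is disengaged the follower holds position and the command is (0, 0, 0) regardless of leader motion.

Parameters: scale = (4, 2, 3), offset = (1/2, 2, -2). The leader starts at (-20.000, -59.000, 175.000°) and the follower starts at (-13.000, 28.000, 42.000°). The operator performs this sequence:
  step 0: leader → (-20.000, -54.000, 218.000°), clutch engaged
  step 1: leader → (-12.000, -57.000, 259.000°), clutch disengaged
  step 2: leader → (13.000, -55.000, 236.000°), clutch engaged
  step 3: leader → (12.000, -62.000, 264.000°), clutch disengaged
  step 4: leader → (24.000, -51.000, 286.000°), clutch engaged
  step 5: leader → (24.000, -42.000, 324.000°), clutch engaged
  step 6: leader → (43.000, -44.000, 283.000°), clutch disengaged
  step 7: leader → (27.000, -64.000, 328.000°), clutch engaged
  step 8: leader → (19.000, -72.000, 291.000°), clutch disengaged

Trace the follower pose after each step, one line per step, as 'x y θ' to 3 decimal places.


step 0: Δleader=(0.000, 5.000, 43.000°), engaged; cmd=(0.500, 12.000, 127.000°) → follower=(-12.500, 40.000, 169.000°)
step 1: Δleader=(8.000, -3.000, 41.000°), disengaged; cmd=(0,0,0) → follower holds at (-12.500, 40.000, 169.000°)
step 2: Δleader=(25.000, 2.000, -23.000°), engaged; cmd=(100.500, 6.000, -71.000°) → follower=(88.000, 46.000, 98.000°)
step 3: Δleader=(-1.000, -7.000, 28.000°), disengaged; cmd=(0,0,0) → follower holds at (88.000, 46.000, 98.000°)
step 4: Δleader=(12.000, 11.000, 22.000°), engaged; cmd=(48.500, 24.000, 64.000°) → follower=(136.500, 70.000, 162.000°)
step 5: Δleader=(0.000, 9.000, 38.000°), engaged; cmd=(0.500, 20.000, 112.000°) → follower=(137.000, 90.000, 274.000°)
step 6: Δleader=(19.000, -2.000, -41.000°), disengaged; cmd=(0,0,0) → follower holds at (137.000, 90.000, 274.000°)
step 7: Δleader=(-16.000, -20.000, 45.000°), engaged; cmd=(-63.500, -38.000, 133.000°) → follower=(73.500, 52.000, 407.000°)
step 8: Δleader=(-8.000, -8.000, -37.000°), disengaged; cmd=(0,0,0) → follower holds at (73.500, 52.000, 407.000°)

-12.500 40.000 169.000
-12.500 40.000 169.000
88.000 46.000 98.000
88.000 46.000 98.000
136.500 70.000 162.000
137.000 90.000 274.000
137.000 90.000 274.000
73.500 52.000 407.000
73.500 52.000 407.000


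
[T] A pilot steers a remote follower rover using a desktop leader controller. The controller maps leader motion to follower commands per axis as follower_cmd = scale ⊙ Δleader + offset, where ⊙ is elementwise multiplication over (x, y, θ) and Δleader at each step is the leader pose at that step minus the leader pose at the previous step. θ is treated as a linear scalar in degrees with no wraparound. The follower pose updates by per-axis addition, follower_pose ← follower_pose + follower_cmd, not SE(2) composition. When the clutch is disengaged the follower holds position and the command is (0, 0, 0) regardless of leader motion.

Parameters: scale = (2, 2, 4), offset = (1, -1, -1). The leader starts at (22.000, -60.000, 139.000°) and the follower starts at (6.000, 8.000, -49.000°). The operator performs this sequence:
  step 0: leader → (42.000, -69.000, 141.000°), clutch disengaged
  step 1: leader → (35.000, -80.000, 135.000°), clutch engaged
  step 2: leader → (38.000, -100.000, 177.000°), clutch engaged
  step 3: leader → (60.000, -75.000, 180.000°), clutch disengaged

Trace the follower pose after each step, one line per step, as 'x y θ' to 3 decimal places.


step 0: Δleader=(20.000, -9.000, 2.000°), disengaged; cmd=(0,0,0) → follower holds at (6.000, 8.000, -49.000°)
step 1: Δleader=(-7.000, -11.000, -6.000°), engaged; cmd=(-13.000, -23.000, -25.000°) → follower=(-7.000, -15.000, -74.000°)
step 2: Δleader=(3.000, -20.000, 42.000°), engaged; cmd=(7.000, -41.000, 167.000°) → follower=(0.000, -56.000, 93.000°)
step 3: Δleader=(22.000, 25.000, 3.000°), disengaged; cmd=(0,0,0) → follower holds at (0.000, -56.000, 93.000°)

6.000 8.000 -49.000
-7.000 -15.000 -74.000
0.000 -56.000 93.000
0.000 -56.000 93.000


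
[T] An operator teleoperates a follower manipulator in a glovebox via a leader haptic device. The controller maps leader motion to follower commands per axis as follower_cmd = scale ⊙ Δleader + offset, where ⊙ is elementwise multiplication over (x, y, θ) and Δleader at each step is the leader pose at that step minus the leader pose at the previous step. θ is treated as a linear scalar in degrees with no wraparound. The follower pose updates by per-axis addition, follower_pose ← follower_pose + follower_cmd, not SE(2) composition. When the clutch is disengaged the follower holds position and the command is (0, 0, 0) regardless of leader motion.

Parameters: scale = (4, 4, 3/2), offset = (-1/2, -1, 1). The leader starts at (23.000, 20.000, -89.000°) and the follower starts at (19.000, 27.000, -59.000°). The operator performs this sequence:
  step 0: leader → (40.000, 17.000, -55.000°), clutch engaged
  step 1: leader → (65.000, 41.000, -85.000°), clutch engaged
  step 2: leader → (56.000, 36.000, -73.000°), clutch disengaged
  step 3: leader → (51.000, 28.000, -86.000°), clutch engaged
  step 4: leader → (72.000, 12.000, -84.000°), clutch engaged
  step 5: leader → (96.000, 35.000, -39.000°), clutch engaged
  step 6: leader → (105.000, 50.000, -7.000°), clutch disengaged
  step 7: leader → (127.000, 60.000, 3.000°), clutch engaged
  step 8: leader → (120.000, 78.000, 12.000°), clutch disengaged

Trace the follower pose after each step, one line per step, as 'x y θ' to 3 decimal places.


86.500 14.000 -7.000
186.000 109.000 -51.000
186.000 109.000 -51.000
165.500 76.000 -69.500
249.000 11.000 -65.500
344.500 102.000 3.000
344.500 102.000 3.000
432.000 141.000 19.000
432.000 141.000 19.000

step 0: Δleader=(17.000, -3.000, 34.000°), engaged; cmd=(67.500, -13.000, 52.000°) → follower=(86.500, 14.000, -7.000°)
step 1: Δleader=(25.000, 24.000, -30.000°), engaged; cmd=(99.500, 95.000, -44.000°) → follower=(186.000, 109.000, -51.000°)
step 2: Δleader=(-9.000, -5.000, 12.000°), disengaged; cmd=(0,0,0) → follower holds at (186.000, 109.000, -51.000°)
step 3: Δleader=(-5.000, -8.000, -13.000°), engaged; cmd=(-20.500, -33.000, -18.500°) → follower=(165.500, 76.000, -69.500°)
step 4: Δleader=(21.000, -16.000, 2.000°), engaged; cmd=(83.500, -65.000, 4.000°) → follower=(249.000, 11.000, -65.500°)
step 5: Δleader=(24.000, 23.000, 45.000°), engaged; cmd=(95.500, 91.000, 68.500°) → follower=(344.500, 102.000, 3.000°)
step 6: Δleader=(9.000, 15.000, 32.000°), disengaged; cmd=(0,0,0) → follower holds at (344.500, 102.000, 3.000°)
step 7: Δleader=(22.000, 10.000, 10.000°), engaged; cmd=(87.500, 39.000, 16.000°) → follower=(432.000, 141.000, 19.000°)
step 8: Δleader=(-7.000, 18.000, 9.000°), disengaged; cmd=(0,0,0) → follower holds at (432.000, 141.000, 19.000°)


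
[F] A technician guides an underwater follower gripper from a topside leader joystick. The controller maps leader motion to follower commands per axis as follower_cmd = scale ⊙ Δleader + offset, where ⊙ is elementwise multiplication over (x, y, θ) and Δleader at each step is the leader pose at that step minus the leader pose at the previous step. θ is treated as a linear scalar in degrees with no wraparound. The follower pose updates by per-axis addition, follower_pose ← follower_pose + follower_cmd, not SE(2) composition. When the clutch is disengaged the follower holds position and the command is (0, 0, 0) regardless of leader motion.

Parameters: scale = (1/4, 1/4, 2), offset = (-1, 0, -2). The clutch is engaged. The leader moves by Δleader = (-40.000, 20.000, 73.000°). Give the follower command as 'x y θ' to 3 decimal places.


-11.000 5.000 144.000

axis x: 1/4·-40.000 + -1 = -11.000
axis y: 1/4·20.000 + 0 = 5.000
axis θ: 2·73.000 + -2 = 144.000


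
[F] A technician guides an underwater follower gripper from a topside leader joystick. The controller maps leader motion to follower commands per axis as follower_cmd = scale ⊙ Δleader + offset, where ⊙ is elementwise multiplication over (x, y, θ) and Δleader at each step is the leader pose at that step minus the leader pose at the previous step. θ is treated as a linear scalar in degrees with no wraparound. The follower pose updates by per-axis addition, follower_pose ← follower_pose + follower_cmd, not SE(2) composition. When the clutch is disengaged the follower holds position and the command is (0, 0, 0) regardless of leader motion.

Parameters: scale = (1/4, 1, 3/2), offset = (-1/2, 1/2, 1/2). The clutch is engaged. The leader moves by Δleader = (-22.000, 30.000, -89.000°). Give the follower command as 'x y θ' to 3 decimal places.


axis x: 1/4·-22.000 + -1/2 = -6.000
axis y: 1·30.000 + 1/2 = 30.500
axis θ: 3/2·-89.000 + 1/2 = -133.000

-6.000 30.500 -133.000


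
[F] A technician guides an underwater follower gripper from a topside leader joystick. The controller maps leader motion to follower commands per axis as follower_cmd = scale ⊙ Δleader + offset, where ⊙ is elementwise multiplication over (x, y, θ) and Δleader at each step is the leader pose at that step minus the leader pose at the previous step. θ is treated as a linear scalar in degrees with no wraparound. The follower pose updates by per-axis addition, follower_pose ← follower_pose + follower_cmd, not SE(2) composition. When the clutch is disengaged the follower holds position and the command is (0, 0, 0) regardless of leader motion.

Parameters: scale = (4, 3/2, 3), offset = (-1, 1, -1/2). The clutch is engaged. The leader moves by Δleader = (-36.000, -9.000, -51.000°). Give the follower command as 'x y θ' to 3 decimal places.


-145.000 -12.500 -153.500

axis x: 4·-36.000 + -1 = -145.000
axis y: 3/2·-9.000 + 1 = -12.500
axis θ: 3·-51.000 + -1/2 = -153.500


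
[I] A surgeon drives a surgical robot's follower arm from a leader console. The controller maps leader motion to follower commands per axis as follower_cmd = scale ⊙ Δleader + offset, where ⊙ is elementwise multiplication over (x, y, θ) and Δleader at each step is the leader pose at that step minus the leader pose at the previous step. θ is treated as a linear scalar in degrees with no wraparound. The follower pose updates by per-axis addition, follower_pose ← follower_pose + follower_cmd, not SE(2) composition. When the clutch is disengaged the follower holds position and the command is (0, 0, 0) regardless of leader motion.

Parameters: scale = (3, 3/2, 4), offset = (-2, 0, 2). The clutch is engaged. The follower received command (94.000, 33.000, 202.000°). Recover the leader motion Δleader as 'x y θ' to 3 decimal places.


32.000 22.000 50.000

axis x: (94.000 − -2) / (3) = 32.000
axis y: (33.000 − 0) / (3/2) = 22.000
axis θ: (202.000 − 2) / (4) = 50.000


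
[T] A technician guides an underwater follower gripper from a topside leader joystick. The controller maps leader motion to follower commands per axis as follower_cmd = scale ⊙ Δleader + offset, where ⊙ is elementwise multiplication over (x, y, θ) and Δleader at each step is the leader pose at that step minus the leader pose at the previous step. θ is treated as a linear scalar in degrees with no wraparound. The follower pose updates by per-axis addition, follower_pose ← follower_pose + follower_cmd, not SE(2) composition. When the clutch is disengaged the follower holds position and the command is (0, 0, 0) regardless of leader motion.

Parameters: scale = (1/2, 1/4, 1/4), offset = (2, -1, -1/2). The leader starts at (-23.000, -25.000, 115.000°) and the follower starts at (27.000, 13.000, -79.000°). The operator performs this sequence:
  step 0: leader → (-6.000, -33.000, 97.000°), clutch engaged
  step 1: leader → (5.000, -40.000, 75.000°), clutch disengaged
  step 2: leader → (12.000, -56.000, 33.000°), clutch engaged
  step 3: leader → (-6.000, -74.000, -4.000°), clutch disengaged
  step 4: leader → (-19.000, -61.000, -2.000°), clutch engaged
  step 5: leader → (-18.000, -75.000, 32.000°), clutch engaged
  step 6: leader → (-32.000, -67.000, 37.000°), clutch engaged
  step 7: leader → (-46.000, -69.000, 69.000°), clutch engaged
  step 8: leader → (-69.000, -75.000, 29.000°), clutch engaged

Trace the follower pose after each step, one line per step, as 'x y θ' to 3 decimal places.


37.500 10.000 -84.000
37.500 10.000 -84.000
43.000 5.000 -95.000
43.000 5.000 -95.000
38.500 7.250 -95.000
41.000 2.750 -87.000
36.000 3.750 -86.250
31.000 2.250 -78.750
21.500 -0.250 -89.250

step 0: Δleader=(17.000, -8.000, -18.000°), engaged; cmd=(10.500, -3.000, -5.000°) → follower=(37.500, 10.000, -84.000°)
step 1: Δleader=(11.000, -7.000, -22.000°), disengaged; cmd=(0,0,0) → follower holds at (37.500, 10.000, -84.000°)
step 2: Δleader=(7.000, -16.000, -42.000°), engaged; cmd=(5.500, -5.000, -11.000°) → follower=(43.000, 5.000, -95.000°)
step 3: Δleader=(-18.000, -18.000, -37.000°), disengaged; cmd=(0,0,0) → follower holds at (43.000, 5.000, -95.000°)
step 4: Δleader=(-13.000, 13.000, 2.000°), engaged; cmd=(-4.500, 2.250, 0.000°) → follower=(38.500, 7.250, -95.000°)
step 5: Δleader=(1.000, -14.000, 34.000°), engaged; cmd=(2.500, -4.500, 8.000°) → follower=(41.000, 2.750, -87.000°)
step 6: Δleader=(-14.000, 8.000, 5.000°), engaged; cmd=(-5.000, 1.000, 0.750°) → follower=(36.000, 3.750, -86.250°)
step 7: Δleader=(-14.000, -2.000, 32.000°), engaged; cmd=(-5.000, -1.500, 7.500°) → follower=(31.000, 2.250, -78.750°)
step 8: Δleader=(-23.000, -6.000, -40.000°), engaged; cmd=(-9.500, -2.500, -10.500°) → follower=(21.500, -0.250, -89.250°)


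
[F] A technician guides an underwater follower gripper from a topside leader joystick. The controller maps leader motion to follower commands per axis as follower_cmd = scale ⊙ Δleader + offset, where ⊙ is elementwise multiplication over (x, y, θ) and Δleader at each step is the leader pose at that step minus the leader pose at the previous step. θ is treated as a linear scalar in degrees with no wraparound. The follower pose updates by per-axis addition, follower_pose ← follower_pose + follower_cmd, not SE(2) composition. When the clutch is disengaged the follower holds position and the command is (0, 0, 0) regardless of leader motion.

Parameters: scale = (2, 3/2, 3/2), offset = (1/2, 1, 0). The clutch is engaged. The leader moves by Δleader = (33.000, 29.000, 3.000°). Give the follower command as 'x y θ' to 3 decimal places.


66.500 44.500 4.500

axis x: 2·33.000 + 1/2 = 66.500
axis y: 3/2·29.000 + 1 = 44.500
axis θ: 3/2·3.000 + 0 = 4.500


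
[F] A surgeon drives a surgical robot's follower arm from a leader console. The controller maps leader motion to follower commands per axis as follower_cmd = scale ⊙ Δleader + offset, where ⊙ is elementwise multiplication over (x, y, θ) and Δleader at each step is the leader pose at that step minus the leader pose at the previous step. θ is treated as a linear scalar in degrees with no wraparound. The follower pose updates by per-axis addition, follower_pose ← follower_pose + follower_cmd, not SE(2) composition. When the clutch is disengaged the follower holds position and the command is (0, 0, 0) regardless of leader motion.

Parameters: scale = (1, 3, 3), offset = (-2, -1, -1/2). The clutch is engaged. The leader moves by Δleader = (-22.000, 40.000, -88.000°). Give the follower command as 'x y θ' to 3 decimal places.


axis x: 1·-22.000 + -2 = -24.000
axis y: 3·40.000 + -1 = 119.000
axis θ: 3·-88.000 + -1/2 = -264.500

-24.000 119.000 -264.500


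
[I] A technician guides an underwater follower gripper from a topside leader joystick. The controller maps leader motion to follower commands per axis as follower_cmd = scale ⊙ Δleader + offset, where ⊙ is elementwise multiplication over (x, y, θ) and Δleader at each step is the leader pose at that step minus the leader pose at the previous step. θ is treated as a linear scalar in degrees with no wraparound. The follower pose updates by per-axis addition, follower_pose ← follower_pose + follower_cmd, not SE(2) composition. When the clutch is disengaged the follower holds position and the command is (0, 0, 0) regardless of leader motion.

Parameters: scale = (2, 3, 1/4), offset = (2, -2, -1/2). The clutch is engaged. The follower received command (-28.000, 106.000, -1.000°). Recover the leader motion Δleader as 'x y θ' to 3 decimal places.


axis x: (-28.000 − 2) / (2) = -15.000
axis y: (106.000 − -2) / (3) = 36.000
axis θ: (-1.000 − -1/2) / (1/4) = -2.000

-15.000 36.000 -2.000


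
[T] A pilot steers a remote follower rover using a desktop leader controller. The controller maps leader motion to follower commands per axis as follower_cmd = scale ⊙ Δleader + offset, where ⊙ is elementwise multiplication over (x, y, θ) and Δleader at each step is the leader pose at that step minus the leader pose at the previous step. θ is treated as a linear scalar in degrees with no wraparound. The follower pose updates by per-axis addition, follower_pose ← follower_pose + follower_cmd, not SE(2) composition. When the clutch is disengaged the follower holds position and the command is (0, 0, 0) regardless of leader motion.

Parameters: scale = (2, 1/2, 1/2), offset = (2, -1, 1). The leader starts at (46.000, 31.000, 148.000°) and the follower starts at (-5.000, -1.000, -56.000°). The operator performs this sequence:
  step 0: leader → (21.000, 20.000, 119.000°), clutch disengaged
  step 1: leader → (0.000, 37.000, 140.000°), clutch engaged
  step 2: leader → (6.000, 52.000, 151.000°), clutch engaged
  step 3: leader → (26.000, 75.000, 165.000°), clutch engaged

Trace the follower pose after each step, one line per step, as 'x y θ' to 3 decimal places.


-5.000 -1.000 -56.000
-45.000 6.500 -44.500
-31.000 13.000 -38.000
11.000 23.500 -30.000

step 0: Δleader=(-25.000, -11.000, -29.000°), disengaged; cmd=(0,0,0) → follower holds at (-5.000, -1.000, -56.000°)
step 1: Δleader=(-21.000, 17.000, 21.000°), engaged; cmd=(-40.000, 7.500, 11.500°) → follower=(-45.000, 6.500, -44.500°)
step 2: Δleader=(6.000, 15.000, 11.000°), engaged; cmd=(14.000, 6.500, 6.500°) → follower=(-31.000, 13.000, -38.000°)
step 3: Δleader=(20.000, 23.000, 14.000°), engaged; cmd=(42.000, 10.500, 8.000°) → follower=(11.000, 23.500, -30.000°)


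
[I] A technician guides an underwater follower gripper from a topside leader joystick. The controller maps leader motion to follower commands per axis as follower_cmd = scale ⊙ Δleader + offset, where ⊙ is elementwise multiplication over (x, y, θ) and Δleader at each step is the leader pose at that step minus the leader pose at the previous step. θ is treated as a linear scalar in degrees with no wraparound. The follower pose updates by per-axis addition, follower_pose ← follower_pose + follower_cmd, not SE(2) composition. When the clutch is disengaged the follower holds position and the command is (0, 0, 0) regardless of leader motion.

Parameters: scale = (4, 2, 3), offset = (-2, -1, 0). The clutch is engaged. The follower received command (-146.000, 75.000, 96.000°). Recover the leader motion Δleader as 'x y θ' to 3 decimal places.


-36.000 38.000 32.000

axis x: (-146.000 − -2) / (4) = -36.000
axis y: (75.000 − -1) / (2) = 38.000
axis θ: (96.000 − 0) / (3) = 32.000


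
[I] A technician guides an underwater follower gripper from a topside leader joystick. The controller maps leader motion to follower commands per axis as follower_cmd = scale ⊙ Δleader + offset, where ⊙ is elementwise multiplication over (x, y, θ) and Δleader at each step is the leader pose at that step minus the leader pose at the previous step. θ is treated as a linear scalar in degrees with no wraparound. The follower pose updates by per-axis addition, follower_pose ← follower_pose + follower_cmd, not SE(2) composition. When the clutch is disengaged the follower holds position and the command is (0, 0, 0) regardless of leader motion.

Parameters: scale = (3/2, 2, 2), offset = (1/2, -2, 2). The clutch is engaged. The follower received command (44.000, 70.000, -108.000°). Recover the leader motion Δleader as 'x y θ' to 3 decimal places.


axis x: (44.000 − 1/2) / (3/2) = 29.000
axis y: (70.000 − -2) / (2) = 36.000
axis θ: (-108.000 − 2) / (2) = -55.000

29.000 36.000 -55.000


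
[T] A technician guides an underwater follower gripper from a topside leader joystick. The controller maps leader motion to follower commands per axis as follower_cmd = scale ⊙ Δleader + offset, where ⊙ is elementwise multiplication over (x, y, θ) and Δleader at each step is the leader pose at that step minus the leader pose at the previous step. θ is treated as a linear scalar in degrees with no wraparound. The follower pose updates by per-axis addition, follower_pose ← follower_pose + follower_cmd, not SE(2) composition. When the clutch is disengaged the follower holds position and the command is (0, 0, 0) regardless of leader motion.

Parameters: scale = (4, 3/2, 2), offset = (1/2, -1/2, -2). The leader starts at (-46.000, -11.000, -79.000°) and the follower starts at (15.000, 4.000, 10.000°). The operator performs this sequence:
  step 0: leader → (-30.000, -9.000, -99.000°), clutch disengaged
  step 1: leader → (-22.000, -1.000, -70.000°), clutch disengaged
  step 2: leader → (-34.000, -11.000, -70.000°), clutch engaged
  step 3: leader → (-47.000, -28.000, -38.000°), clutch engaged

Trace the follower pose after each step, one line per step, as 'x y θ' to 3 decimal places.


15.000 4.000 10.000
15.000 4.000 10.000
-32.500 -11.500 8.000
-84.000 -37.500 70.000

step 0: Δleader=(16.000, 2.000, -20.000°), disengaged; cmd=(0,0,0) → follower holds at (15.000, 4.000, 10.000°)
step 1: Δleader=(8.000, 8.000, 29.000°), disengaged; cmd=(0,0,0) → follower holds at (15.000, 4.000, 10.000°)
step 2: Δleader=(-12.000, -10.000, 0.000°), engaged; cmd=(-47.500, -15.500, -2.000°) → follower=(-32.500, -11.500, 8.000°)
step 3: Δleader=(-13.000, -17.000, 32.000°), engaged; cmd=(-51.500, -26.000, 62.000°) → follower=(-84.000, -37.500, 70.000°)


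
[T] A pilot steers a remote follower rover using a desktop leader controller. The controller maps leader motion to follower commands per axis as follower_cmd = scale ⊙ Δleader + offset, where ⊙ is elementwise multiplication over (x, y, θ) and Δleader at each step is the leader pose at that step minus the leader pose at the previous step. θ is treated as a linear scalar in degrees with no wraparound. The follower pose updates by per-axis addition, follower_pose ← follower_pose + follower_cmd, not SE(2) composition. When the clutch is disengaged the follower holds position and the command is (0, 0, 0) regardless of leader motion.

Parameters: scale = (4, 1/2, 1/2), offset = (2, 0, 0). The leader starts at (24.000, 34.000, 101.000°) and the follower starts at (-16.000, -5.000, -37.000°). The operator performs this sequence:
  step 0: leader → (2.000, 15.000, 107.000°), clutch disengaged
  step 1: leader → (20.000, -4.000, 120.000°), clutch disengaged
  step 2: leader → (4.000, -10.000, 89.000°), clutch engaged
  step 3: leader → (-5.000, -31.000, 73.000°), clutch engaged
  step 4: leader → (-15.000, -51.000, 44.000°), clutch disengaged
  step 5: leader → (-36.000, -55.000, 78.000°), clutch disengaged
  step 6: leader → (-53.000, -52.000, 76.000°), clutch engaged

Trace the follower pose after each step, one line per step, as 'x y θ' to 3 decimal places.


step 0: Δleader=(-22.000, -19.000, 6.000°), disengaged; cmd=(0,0,0) → follower holds at (-16.000, -5.000, -37.000°)
step 1: Δleader=(18.000, -19.000, 13.000°), disengaged; cmd=(0,0,0) → follower holds at (-16.000, -5.000, -37.000°)
step 2: Δleader=(-16.000, -6.000, -31.000°), engaged; cmd=(-62.000, -3.000, -15.500°) → follower=(-78.000, -8.000, -52.500°)
step 3: Δleader=(-9.000, -21.000, -16.000°), engaged; cmd=(-34.000, -10.500, -8.000°) → follower=(-112.000, -18.500, -60.500°)
step 4: Δleader=(-10.000, -20.000, -29.000°), disengaged; cmd=(0,0,0) → follower holds at (-112.000, -18.500, -60.500°)
step 5: Δleader=(-21.000, -4.000, 34.000°), disengaged; cmd=(0,0,0) → follower holds at (-112.000, -18.500, -60.500°)
step 6: Δleader=(-17.000, 3.000, -2.000°), engaged; cmd=(-66.000, 1.500, -1.000°) → follower=(-178.000, -17.000, -61.500°)

-16.000 -5.000 -37.000
-16.000 -5.000 -37.000
-78.000 -8.000 -52.500
-112.000 -18.500 -60.500
-112.000 -18.500 -60.500
-112.000 -18.500 -60.500
-178.000 -17.000 -61.500


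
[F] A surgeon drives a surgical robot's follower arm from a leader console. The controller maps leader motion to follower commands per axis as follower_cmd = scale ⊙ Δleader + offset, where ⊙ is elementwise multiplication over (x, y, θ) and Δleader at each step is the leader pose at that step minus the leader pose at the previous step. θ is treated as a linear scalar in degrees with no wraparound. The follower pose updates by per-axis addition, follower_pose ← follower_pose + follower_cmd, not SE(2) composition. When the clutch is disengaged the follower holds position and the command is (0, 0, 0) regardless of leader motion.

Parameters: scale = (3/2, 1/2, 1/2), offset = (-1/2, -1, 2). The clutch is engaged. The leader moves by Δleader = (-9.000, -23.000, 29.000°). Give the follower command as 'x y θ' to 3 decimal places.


axis x: 3/2·-9.000 + -1/2 = -14.000
axis y: 1/2·-23.000 + -1 = -12.500
axis θ: 1/2·29.000 + 2 = 16.500

-14.000 -12.500 16.500


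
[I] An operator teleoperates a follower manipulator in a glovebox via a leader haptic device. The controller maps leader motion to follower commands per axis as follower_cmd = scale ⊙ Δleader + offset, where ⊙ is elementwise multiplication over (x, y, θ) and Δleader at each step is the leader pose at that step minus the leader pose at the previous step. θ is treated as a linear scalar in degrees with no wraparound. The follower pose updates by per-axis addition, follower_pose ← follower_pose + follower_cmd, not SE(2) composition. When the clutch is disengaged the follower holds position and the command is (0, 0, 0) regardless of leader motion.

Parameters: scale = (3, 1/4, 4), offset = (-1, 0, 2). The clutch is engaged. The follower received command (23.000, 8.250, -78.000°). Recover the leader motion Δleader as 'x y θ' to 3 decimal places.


axis x: (23.000 − -1) / (3) = 8.000
axis y: (8.250 − 0) / (1/4) = 33.000
axis θ: (-78.000 − 2) / (4) = -20.000

8.000 33.000 -20.000


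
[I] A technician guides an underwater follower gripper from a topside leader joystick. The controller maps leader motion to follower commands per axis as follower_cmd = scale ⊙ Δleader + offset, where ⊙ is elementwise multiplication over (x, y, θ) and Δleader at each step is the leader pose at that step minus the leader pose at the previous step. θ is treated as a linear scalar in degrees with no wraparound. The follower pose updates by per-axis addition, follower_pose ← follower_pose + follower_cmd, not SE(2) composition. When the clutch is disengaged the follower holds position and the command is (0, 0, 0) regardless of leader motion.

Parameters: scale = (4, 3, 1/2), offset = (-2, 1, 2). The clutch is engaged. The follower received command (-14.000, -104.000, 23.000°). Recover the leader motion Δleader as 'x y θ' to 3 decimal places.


axis x: (-14.000 − -2) / (4) = -3.000
axis y: (-104.000 − 1) / (3) = -35.000
axis θ: (23.000 − 2) / (1/2) = 42.000

-3.000 -35.000 42.000


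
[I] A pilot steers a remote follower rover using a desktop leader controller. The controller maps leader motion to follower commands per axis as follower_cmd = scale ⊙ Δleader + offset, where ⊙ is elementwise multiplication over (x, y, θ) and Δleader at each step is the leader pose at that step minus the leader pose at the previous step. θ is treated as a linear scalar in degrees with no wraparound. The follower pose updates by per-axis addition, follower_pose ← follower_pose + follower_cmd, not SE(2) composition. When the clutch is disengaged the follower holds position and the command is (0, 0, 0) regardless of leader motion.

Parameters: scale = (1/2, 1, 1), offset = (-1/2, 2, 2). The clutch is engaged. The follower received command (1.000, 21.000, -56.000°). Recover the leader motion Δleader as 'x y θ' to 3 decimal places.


3.000 19.000 -58.000

axis x: (1.000 − -1/2) / (1/2) = 3.000
axis y: (21.000 − 2) / (1) = 19.000
axis θ: (-56.000 − 2) / (1) = -58.000


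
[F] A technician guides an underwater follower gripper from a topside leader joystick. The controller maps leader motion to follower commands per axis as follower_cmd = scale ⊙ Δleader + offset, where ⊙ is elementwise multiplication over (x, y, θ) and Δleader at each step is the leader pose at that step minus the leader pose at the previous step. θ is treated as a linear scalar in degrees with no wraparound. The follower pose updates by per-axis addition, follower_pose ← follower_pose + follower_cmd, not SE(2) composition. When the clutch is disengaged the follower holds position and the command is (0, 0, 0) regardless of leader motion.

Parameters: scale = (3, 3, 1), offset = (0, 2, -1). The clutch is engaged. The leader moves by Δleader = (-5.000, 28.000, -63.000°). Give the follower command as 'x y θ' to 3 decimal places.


axis x: 3·-5.000 + 0 = -15.000
axis y: 3·28.000 + 2 = 86.000
axis θ: 1·-63.000 + -1 = -64.000

-15.000 86.000 -64.000


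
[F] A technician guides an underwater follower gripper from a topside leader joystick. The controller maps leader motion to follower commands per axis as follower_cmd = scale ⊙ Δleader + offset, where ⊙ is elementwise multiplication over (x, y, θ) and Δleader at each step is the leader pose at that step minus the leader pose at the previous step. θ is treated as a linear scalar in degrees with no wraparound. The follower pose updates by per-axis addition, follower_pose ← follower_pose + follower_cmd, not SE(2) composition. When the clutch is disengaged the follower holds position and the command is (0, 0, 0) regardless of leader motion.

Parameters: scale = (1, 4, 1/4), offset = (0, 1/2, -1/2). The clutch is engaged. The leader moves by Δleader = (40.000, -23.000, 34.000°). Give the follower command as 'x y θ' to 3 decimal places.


axis x: 1·40.000 + 0 = 40.000
axis y: 4·-23.000 + 1/2 = -91.500
axis θ: 1/4·34.000 + -1/2 = 8.000

40.000 -91.500 8.000


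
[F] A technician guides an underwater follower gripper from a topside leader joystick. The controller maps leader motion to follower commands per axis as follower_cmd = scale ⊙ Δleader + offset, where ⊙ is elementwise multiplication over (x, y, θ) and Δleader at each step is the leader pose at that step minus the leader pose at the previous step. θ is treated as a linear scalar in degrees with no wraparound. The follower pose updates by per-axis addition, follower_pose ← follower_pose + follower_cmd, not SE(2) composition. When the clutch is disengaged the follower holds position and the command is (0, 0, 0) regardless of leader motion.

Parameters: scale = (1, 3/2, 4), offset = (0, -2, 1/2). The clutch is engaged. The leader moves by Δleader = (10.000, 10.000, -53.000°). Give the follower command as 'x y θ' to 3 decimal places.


axis x: 1·10.000 + 0 = 10.000
axis y: 3/2·10.000 + -2 = 13.000
axis θ: 4·-53.000 + 1/2 = -211.500

10.000 13.000 -211.500


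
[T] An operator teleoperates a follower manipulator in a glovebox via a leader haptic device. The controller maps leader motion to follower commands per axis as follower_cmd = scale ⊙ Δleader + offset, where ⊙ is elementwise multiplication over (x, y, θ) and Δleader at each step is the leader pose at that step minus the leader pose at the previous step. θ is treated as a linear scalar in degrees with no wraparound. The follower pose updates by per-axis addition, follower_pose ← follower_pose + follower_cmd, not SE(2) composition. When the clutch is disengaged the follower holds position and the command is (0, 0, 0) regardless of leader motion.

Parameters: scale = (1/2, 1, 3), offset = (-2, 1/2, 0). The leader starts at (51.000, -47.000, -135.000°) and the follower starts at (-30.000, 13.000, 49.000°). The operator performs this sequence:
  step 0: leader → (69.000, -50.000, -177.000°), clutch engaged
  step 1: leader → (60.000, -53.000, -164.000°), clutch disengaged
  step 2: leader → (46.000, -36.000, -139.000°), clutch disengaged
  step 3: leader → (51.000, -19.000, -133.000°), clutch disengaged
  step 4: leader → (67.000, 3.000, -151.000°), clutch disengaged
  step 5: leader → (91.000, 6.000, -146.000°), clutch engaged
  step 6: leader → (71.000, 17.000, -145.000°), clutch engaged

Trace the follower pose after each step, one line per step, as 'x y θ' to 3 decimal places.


step 0: Δleader=(18.000, -3.000, -42.000°), engaged; cmd=(7.000, -2.500, -126.000°) → follower=(-23.000, 10.500, -77.000°)
step 1: Δleader=(-9.000, -3.000, 13.000°), disengaged; cmd=(0,0,0) → follower holds at (-23.000, 10.500, -77.000°)
step 2: Δleader=(-14.000, 17.000, 25.000°), disengaged; cmd=(0,0,0) → follower holds at (-23.000, 10.500, -77.000°)
step 3: Δleader=(5.000, 17.000, 6.000°), disengaged; cmd=(0,0,0) → follower holds at (-23.000, 10.500, -77.000°)
step 4: Δleader=(16.000, 22.000, -18.000°), disengaged; cmd=(0,0,0) → follower holds at (-23.000, 10.500, -77.000°)
step 5: Δleader=(24.000, 3.000, 5.000°), engaged; cmd=(10.000, 3.500, 15.000°) → follower=(-13.000, 14.000, -62.000°)
step 6: Δleader=(-20.000, 11.000, 1.000°), engaged; cmd=(-12.000, 11.500, 3.000°) → follower=(-25.000, 25.500, -59.000°)

-23.000 10.500 -77.000
-23.000 10.500 -77.000
-23.000 10.500 -77.000
-23.000 10.500 -77.000
-23.000 10.500 -77.000
-13.000 14.000 -62.000
-25.000 25.500 -59.000
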